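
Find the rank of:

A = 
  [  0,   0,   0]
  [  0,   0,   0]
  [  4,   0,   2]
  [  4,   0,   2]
Row reduce:
Swap R1 ↔ R3
R4 → R4 - (1)·R1
REF = 
  [  4,   0,   2]
  [  0,   0,   0]
  [  0,   0,   0]
  [  0,   0,   0]
Pivot columns: 1 → 1 pivot.

rank(A) = 1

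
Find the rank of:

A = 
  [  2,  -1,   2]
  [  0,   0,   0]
rank(A) = 1

Row reduce:
(no row operations needed)
REF = 
  [  2,  -1,   2]
  [  0,   0,   0]
Pivot columns: 1 → 1 pivot.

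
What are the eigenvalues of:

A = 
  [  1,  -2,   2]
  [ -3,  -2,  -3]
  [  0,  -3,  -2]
Characteristic polynomial: det(λI - A) = λ³ + 3λ² - 15λ - 25
Testing integer divisors of the constant term: p(-5) = 0, so (λ + 5) is a factor:
p(λ) = (λ + 5)(λ² - 2λ - 5)
λ² - 2λ - 5 = 0  ⇒  λ = (2 ± √((-2)² - 4·(-5)))/2 = (2 ± √(24))/2
  = 1 + √6,  1 - √6

λ = -5, 1 + √6, 1 - √6  (≈ -5, 3.449, -1.449)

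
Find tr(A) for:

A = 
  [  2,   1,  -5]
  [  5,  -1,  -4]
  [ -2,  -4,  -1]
0

tr(A) = 2 + -1 + -1 = 0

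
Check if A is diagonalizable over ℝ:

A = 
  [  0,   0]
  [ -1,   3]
Yes

tr(A) = 3, det(A) = 0
Characteristic polynomial: λ² - tr(A)λ + det(A) = λ² - 3λ
λ² - 3λ = λ(λ - 3)
Eigenvalues: 3, 0
λ=0: alg. mult. = 1, geom. mult. = 2 - rank(A - (0)I) = 2 - 1 = 1
λ=3: alg. mult. = 1, geom. mult. = 2 - rank(A - (3)I) = 2 - 1 = 1
Sum of geometric multiplicities equals n, so A has n independent eigenvectors.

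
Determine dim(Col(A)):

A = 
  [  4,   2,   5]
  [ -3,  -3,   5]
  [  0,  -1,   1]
Row reduce:
R2 → R2 + (3/4)·R1
R3 → R3 - (2/3)·R2
REF = 
  [    4,     2,     5]
  [    0,  -3/2,  35/4]
  [    0,     0, -29/6]
Pivot columns: 1, 2, 3 → 3 pivots.
dim(Col(A)) = number of pivot columns = 3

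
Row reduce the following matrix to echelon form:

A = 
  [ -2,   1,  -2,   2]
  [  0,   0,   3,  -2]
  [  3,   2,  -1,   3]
Row operations:
R3 → R3 + (3/2)·R1
Swap R2 ↔ R3

Resulting echelon form:
REF = 
  [ -2,   1,  -2,   2]
  [  0, 7/2,  -4,   6]
  [  0,   0,   3,  -2]

Rank = 3 (number of non-zero pivot rows).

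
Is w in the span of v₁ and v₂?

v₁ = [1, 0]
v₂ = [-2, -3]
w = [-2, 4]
Yes

Form the augmented matrix and row-reduce:
[v₁|v₂|w] = 
  [  1,  -2,  -2]
  [  0,  -3,   4]
(already in echelon form — no row operations needed)

No row of the form [0 0 | nonzero], so the system is consistent. Back-substitution gives c₁ = -14/3, c₂ = -4/3: w = (-14/3)·v₁ + (-4/3)·v₂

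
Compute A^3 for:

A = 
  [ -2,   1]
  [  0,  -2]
A² = A·A:
A²[1,1] = (-2)(-2) + (1)(0) = 4
A²[1,2] = (-2)(1) + (1)(-2) = -4
A²[2,1] = (0)(-2) + (-2)(0) = 0
A²[2,2] = (0)(1) + (-2)(-2) = 4
A² = 
  [  4,  -4]
  [  0,   4]

A^3 = A^2·A:
A^3[1,1] = (4)(-2) + (-4)(0) = -8
A^3[1,2] = (4)(1) + (-4)(-2) = 12
A^3[2,1] = (0)(-2) + (4)(0) = 0
A^3[2,2] = (0)(1) + (4)(-2) = -8
A^3 = 
  [ -8,  12]
  [  0,  -8]

Therefore
A^3 = 
  [ -8,  12]
  [  0,  -8]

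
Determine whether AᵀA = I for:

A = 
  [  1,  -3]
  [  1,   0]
No

AᵀA = 
  [  2,  -3]
  [ -3,   9]
≠ I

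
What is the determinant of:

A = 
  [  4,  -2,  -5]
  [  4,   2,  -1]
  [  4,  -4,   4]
176

Cofactor expansion along row 1:
det(A) = (4)·((2)(4) - (-1)(-4)) - (-2)·((4)(4) - (-1)(4)) + (-5)·((4)(-4) - (2)(4))
  = (4)(4) - (-2)(20) + (-5)(-24)
  = 176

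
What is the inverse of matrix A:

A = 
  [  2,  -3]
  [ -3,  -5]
det(A) = (2)(-5) - (-3)(-3) = -19
For a 2×2 matrix, A⁻¹ = (1/det(A)) · [[d, -b], [-c, a]]
    = (-1/19) · [[-5, 3], [3, 2]]

A⁻¹ = 
  [ 5/19, -3/19]
  [-3/19, -2/19]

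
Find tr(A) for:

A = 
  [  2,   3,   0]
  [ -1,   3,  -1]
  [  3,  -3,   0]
5

tr(A) = 2 + 3 + 0 = 5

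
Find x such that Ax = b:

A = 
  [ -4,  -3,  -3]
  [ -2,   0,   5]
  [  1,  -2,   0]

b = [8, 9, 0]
Row reduce the augmented matrix [A|b]:
R2 → R2 - (1/2)·R1
R3 → R3 + (1/4)·R1
R3 → R3 + (11/6)·R2
REF = 
  [  -4,   -3,   -3,    8]
  [   0,  3/2, 13/2,    5]
  [   0,    0, 67/6, 67/6]

Back-substitution:
x₃ = (67/6) / (67/6) = 1
x₂ = (5 - (13/2)(1)) / (3/2) = -1
x₁ = (8 - (-3)(-1) - (-3)(1)) / (-4) = -2

x = [-2, -1, 1]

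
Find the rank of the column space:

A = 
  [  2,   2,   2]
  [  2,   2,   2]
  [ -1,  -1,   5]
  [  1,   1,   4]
dim(Col(A)) = 2

Row reduce:
R2 → R2 - (1)·R1
R3 → R3 + (1/2)·R1
R4 → R4 - (1/2)·R1
Swap R2 ↔ R3
R4 → R4 - (1/2)·R2
REF = 
  [  2,   2,   2]
  [  0,   0,   6]
  [  0,   0,   0]
  [  0,   0,   0]
Pivot columns: 1, 3 → 2 pivots.
dim(Col(A)) = number of pivot columns = 2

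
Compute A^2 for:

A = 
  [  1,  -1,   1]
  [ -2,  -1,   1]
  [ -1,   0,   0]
A² = A·A:
A²[1,1] = (1)(1) + (-1)(-2) + (1)(-1) = 2
A²[1,2] = (1)(-1) + (-1)(-1) + (1)(0) = 0
A²[1,3] = (1)(1) + (-1)(1) + (1)(0) = 0
A²[2,1] = (-2)(1) + (-1)(-2) + (1)(-1) = -1
A²[2,2] = (-2)(-1) + (-1)(-1) + (1)(0) = 3
A²[2,3] = (-2)(1) + (-1)(1) + (1)(0) = -3
A²[3,1] = (-1)(1) + (0)(-2) + (0)(-1) = -1
A²[3,2] = (-1)(-1) + (0)(-1) + (0)(0) = 1
A²[3,3] = (-1)(1) + (0)(1) + (0)(0) = -1
A² = 
  [  2,   0,   0]
  [ -1,   3,  -3]
  [ -1,   1,  -1]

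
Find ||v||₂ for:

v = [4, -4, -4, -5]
8.544

||v||₂ = √((4)² + (-4)² + (-4)² + (-5)²) = √73 = 8.544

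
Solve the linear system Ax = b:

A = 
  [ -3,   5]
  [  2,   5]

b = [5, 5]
Row reduce the augmented matrix [A|b]:
R2 → R2 + (2/3)·R1
REF = 
  [  -3,    5,    5]
  [   0, 25/3, 25/3]

Back-substitution:
x₂ = (25/3) / (25/3) = 1
x₁ = (5 - (5)(1)) / (-3) = 0

x = [0, 1]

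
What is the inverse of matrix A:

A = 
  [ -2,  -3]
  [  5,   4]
det(A) = (-2)(4) - (-3)(5) = 7
For a 2×2 matrix, A⁻¹ = (1/det(A)) · [[d, -b], [-c, a]]
    = (1/7) · [[4, 3], [-5, -2]]

A⁻¹ = 
  [ 4/7,  3/7]
  [-5/7, -2/7]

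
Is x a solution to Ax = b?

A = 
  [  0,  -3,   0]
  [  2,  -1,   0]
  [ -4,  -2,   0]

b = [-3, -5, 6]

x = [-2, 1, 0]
Yes

Ax = [-3, -5, 6] = b ✓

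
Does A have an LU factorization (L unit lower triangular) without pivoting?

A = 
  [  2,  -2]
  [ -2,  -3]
Yes.
A[1,1] = 2 ≠ 0, so Gaussian elimination proceeds without a row swap: multiplier ℓ₂₁ = (-2)/(2) = -1, and U[2,2] = -3 - (-1)(-2) = -5.
L = 
  [  1,   0]
  [ -1,   1]
U = 
  [  2,  -2]
  [  0,  -5]
Check row 2 of LU: [(-1)(2), (-1)(-2) + (-5)] = [-2, -3] = row 2 of A ✓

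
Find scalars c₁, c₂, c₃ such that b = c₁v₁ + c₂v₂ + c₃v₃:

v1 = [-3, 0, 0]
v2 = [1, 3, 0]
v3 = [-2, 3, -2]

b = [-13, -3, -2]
c1 = 3, c2 = -2, c3 = 1

b = 3·v1 + -2·v2 + 1·v3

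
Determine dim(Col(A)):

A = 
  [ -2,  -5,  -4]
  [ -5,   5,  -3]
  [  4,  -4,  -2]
dim(Col(A)) = 3

Row reduce:
R2 → R2 - (5/2)·R1
R3 → R3 + (2)·R1
R3 → R3 + (4/5)·R2
REF = 
  [   -2,    -5,    -4]
  [    0,  35/2,     7]
  [    0,     0, -22/5]
Pivot columns: 1, 2, 3 → 3 pivots.
dim(Col(A)) = number of pivot columns = 3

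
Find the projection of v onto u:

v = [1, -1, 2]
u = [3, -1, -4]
proj_u(v) = [-6/13, 2/13, 8/13]

v·u = (1)(3) + (-1)(-1) + (2)(-4) = -4
u·u = (3)² + (-1)² + (-4)² = 26
proj_u(v) = (v·u / u·u) × u = (-4/26) × u = (-2/13) × u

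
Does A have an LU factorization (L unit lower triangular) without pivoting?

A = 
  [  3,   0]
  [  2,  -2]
Yes.
A[1,1] = 3 ≠ 0, so Gaussian elimination proceeds without a row swap: multiplier ℓ₂₁ = (2)/(3) = 2/3, and U[2,2] = -2 - (2/3)(0) = -2.
L = 
  [  1,   0]
  [2/3,   1]
U = 
  [  3,   0]
  [  0,  -2]
Check row 2 of LU: [(2/3)(3), (2/3)(0) + (-2)] = [2, -2] = row 2 of A ✓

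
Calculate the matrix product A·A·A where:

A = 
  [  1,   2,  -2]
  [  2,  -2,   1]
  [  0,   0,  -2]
A^3 = 
  [  1,  14, -20]
  [ 14, -20,  28]
  [  0,   0,  -8]

A² = A·A:
A²[1,1] = (1)(1) + (2)(2) + (-2)(0) = 5
A²[1,2] = (1)(2) + (2)(-2) + (-2)(0) = -2
A²[1,3] = (1)(-2) + (2)(1) + (-2)(-2) = 4
A²[2,1] = (2)(1) + (-2)(2) + (1)(0) = -2
A²[2,2] = (2)(2) + (-2)(-2) + (1)(0) = 8
A²[2,3] = (2)(-2) + (-2)(1) + (1)(-2) = -8
A²[3,1] = (0)(1) + (0)(2) + (-2)(0) = 0
A²[3,2] = (0)(2) + (0)(-2) + (-2)(0) = 0
A²[3,3] = (0)(-2) + (0)(1) + (-2)(-2) = 4
A² = 
  [  5,  -2,   4]
  [ -2,   8,  -8]
  [  0,   0,   4]

A^3 = A^2·A:
A^3[1,1] = (5)(1) + (-2)(2) + (4)(0) = 1
A^3[1,2] = (5)(2) + (-2)(-2) + (4)(0) = 14
A^3[1,3] = (5)(-2) + (-2)(1) + (4)(-2) = -20
A^3[2,1] = (-2)(1) + (8)(2) + (-8)(0) = 14
A^3[2,2] = (-2)(2) + (8)(-2) + (-8)(0) = -20
A^3[2,3] = (-2)(-2) + (8)(1) + (-8)(-2) = 28
A^3[3,1] = (0)(1) + (0)(2) + (4)(0) = 0
A^3[3,2] = (0)(2) + (0)(-2) + (4)(0) = 0
A^3[3,3] = (0)(-2) + (0)(1) + (4)(-2) = -8
A^3 = 
  [  1,  14, -20]
  [ 14, -20,  28]
  [  0,   0,  -8]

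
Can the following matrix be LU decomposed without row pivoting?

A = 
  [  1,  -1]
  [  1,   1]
Yes.
A[1,1] = 1 ≠ 0, so Gaussian elimination proceeds without a row swap: multiplier ℓ₂₁ = (1)/(1) = 1, and U[2,2] = 1 - (1)(-1) = 2.
L = 
  [  1,   0]
  [  1,   1]
U = 
  [  1,  -1]
  [  0,   2]
Check row 2 of LU: [(1)(1), (1)(-1) + 2] = [1, 1] = row 2 of A ✓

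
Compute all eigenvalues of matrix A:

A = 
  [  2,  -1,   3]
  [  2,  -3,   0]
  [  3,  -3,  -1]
λ = -1, (-1 + √53)/2, (-1 - √53)/2  (≈ -1, 3.14, -4.14)

Characteristic polynomial: det(λI - A) = λ³ + 2λ² - 12λ - 13
Testing integer divisors of the constant term: p(-1) = 0, so (λ + 1) is a factor:
p(λ) = (λ + 1)(λ² + λ - 13)
λ² + λ - 13 = 0  ⇒  λ = (-1 ± √((1)² - 4·(-13)))/2 = (-1 ± √(53))/2
  = (-1 + √53)/2,  (-1 - √53)/2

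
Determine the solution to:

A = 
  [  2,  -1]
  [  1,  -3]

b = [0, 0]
Row reduce the augmented matrix [A|b]:
R2 → R2 - (1/2)·R1
REF = 
  [   2,   -1,    0]
  [   0, -5/2,    0]

Back-substitution:
x₂ = 0 / (-5/2) = 0
x₁ = (0 - (-1)(0)) / 2 = 0

x = [0, 0]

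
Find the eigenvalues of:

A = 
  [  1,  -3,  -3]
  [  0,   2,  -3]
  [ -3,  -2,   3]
Characteristic polynomial: det(λI - A) = λ³ - 6λ² - 4λ + 45
Testing integer divisors of the constant term: p(5) = 0, so (λ - 5) is a factor:
p(λ) = (λ - 5)(λ² - λ - 9)
λ² - λ - 9 = 0  ⇒  λ = (1 ± √((-1)² - 4·(-9)))/2 = (1 ± √(37))/2
  = (1 + √37)/2,  (1 - √37)/2

λ = 5, (1 + √37)/2, (1 - √37)/2  (≈ 5, 3.541, -2.541)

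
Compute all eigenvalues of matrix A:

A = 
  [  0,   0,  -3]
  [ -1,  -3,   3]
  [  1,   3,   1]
Characteristic polynomial: det(λI - A) = λ³ + 2λ² - 9λ
The constant term is 0, so λ = 0 is a root: p(λ) = λ(λ² + 2λ - 9)
λ² + 2λ - 9 = 0  ⇒  λ = (-2 ± √((2)² - 4·(-9)))/2 = (-2 ± √(40))/2
  = -1 + √10,  -1 - √10

λ = 0, -1 + √10, -1 - √10  (≈ 0, 2.162, -4.162)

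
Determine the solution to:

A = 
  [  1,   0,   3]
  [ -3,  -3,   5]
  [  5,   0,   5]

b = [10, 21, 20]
x = [1, -3, 3]

Row reduce the augmented matrix [A|b]:
R2 → R2 + (3)·R1
R3 → R3 - (5)·R1
REF = 
  [  1,   0,   3,  10]
  [  0,  -3,  14,  51]
  [  0,   0, -10, -30]

Back-substitution:
x₃ = (-30) / (-10) = 3
x₂ = (51 - (14)(3)) / (-3) = -3
x₁ = (10 - (0)(-3) - (3)(3)) / 1 = 1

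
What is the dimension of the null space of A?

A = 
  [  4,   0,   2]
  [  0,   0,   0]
nullity(A) = 2

Row reduce:
(no row operations needed)
REF = 
  [  4,   0,   2]
  [  0,   0,   0]
Pivot columns: 1 → 1 pivot.
rank(A) = 1, so nullity(A) = 3 - 1 = 2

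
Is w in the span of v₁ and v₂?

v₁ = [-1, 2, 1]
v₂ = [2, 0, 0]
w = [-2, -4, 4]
No

Form the augmented matrix and row-reduce:
[v₁|v₂|w] = 
  [ -1,   2,  -2]
  [  2,   0,  -4]
  [  1,   0,   4]
R2 → R2 + (2)·R1
R3 → R3 + (1)·R1
R3 → R3 - (1/2)·R2
REF = 
  [ -1,   2,  -2]
  [  0,   4,  -8]
  [  0,   0,   6]

Row 3 reads [0 0 | 6], i.e. 0 = 6, so the system is inconsistent and w ∉ span{v₁, v₂}.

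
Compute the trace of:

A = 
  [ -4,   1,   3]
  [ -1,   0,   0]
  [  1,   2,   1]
-3

tr(A) = -4 + 0 + 1 = -3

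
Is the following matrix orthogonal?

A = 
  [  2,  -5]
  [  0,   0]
No

AᵀA = 
  [  4, -10]
  [-10,  25]
≠ I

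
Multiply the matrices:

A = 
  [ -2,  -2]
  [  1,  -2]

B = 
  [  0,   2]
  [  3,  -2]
A is 2×2 and B is 2×2, so AB is 2×2. Each entry is (row of A)·(column of B):
AB[1,1] = (-2)(0) + (-2)(3) = -6
AB[1,2] = (-2)(2) + (-2)(-2) = 0
AB[2,1] = (1)(0) + (-2)(3) = -6
AB[2,2] = (1)(2) + (-2)(-2) = 6

AB = 
  [ -6,   0]
  [ -6,   6]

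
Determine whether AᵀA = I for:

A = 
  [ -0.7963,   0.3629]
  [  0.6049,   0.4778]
No

AᵀA = 
  [  1,   0]
  [  0,   0.3600]
≠ I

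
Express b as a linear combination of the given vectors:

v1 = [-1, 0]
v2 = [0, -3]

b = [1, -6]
c1 = -1, c2 = 2

b = -1·v1 + 2·v2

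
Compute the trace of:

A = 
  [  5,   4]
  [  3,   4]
9

tr(A) = 5 + 4 = 9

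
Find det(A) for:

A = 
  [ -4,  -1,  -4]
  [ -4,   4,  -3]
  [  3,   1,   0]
61

Cofactor expansion along row 1:
det(A) = (-4)·((4)(0) - (-3)(1)) - (-1)·((-4)(0) - (-3)(3)) + (-4)·((-4)(1) - (4)(3))
  = (-4)(3) - (-1)(9) + (-4)(-16)
  = 61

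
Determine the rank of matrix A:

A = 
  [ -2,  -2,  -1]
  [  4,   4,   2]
rank(A) = 1

Row reduce:
R2 → R2 + (2)·R1
REF = 
  [ -2,  -2,  -1]
  [  0,   0,   0]
Pivot columns: 1 → 1 pivot.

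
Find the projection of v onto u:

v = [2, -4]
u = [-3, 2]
v·u = (2)(-3) + (-4)(2) = -14
u·u = (-3)² + (2)² = 13
proj_u(v) = (v·u / u·u) × u = (-14/13) × u

proj_u(v) = [42/13, -28/13]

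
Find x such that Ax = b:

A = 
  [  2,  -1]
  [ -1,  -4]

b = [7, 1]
x = [3, -1]

Row reduce the augmented matrix [A|b]:
R2 → R2 + (1/2)·R1
REF = 
  [   2,   -1,    7]
  [   0, -9/2,  9/2]

Back-substitution:
x₂ = (9/2) / (-9/2) = -1
x₁ = (7 - (-1)(-1)) / 2 = 3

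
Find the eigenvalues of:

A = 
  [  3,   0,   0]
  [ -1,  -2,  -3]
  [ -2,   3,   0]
λ = 3, -1 + 2i√2, -1 - 2i√2  (≈ 3, -1 + 2.828i, -1 - 2.828i)

Characteristic polynomial: det(λI - A) = λ³ - λ² + 3λ - 27
Testing integer divisors of the constant term: p(3) = 0, so (λ - 3) is a factor:
p(λ) = (λ - 3)(λ² + 2λ + 9)
λ² + 2λ + 9 = 0  ⇒  λ = (-2 ± √((2)² - 4·(9)))/2 = (-2 ± √(-32))/2
  = -1 + 2i√2,  -1 - 2i√2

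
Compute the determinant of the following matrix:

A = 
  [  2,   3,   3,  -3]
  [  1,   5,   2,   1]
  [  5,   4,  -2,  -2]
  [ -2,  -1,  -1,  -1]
Cofactor expansion along row 1: det(A) = a₁₁M₁₁ - a₁₂M₁₂ + a₁₃M₁₃ - a₁₄M₁₄

M₁₁ = det[[5, 2, 1]; [4, -2, -2]; [-1, -1, -1]]
  = (5)·((-2)(-1) - (-2)(-1)) - (2)·((4)(-1) - (-2)(-1)) + (1)·((4)(-1) - (-2)(-1))
  = (5)(0) - (2)(-6) + (1)(-6)
  = 6
M₁₂ = det[[1, 2, 1]; [5, -2, -2]; [-2, -1, -1]]
  = (1)·((-2)(-1) - (-2)(-1)) - (2)·((5)(-1) - (-2)(-2)) + (1)·((5)(-1) - (-2)(-2))
  = (1)(0) - (2)(-9) + (1)(-9)
  = 9
M₁₃ = det[[1, 5, 1]; [5, 4, -2]; [-2, -1, -1]]
  = (1)·((4)(-1) - (-2)(-1)) - (5)·((5)(-1) - (-2)(-2)) + (1)·((5)(-1) - (4)(-2))
  = (1)(-6) - (5)(-9) + (1)(3)
  = 42
M₁₄ = det[[1, 5, 2]; [5, 4, -2]; [-2, -1, -1]]
  = (1)·((4)(-1) - (-2)(-1)) - (5)·((5)(-1) - (-2)(-2)) + (2)·((5)(-1) - (4)(-2))
  = (1)(-6) - (5)(-9) + (2)(3)
  = 45

det(A) = (2)(6) - (3)(9) + (3)(42) - (-3)(45) = 246

det(A) = 246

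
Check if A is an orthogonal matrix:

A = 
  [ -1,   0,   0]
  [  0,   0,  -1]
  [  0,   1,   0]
Yes

AᵀA = 
  [  1,   0,   0]
  [  0,   1,   0]
  [  0,   0,   1]
= I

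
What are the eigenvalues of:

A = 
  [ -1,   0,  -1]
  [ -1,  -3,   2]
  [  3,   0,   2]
Characteristic polynomial: det(λI - A) = λ³ + 2λ² - 2λ + 3
Testing integer divisors of the constant term: p(-3) = 0, so (λ + 3) is a factor:
p(λ) = (λ + 3)(λ² - λ + 1)
λ² - λ + 1 = 0  ⇒  λ = (1 ± √((-1)² - 4·(1)))/2 = (1 ± √(-3))/2
  = (1 + i√3)/2,  (1 - i√3)/2

λ = -3, (1 + i√3)/2, (1 - i√3)/2  (≈ -3, 0.5 + 0.866i, 0.5 - 0.866i)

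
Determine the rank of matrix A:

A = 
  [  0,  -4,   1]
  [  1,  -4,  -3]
Row reduce:
Swap R1 ↔ R2
REF = 
  [  1,  -4,  -3]
  [  0,  -4,   1]
Pivot columns: 1, 2 → 2 pivots.

rank(A) = 2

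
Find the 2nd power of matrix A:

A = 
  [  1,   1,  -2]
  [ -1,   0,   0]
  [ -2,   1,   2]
A² = A·A:
A²[1,1] = (1)(1) + (1)(-1) + (-2)(-2) = 4
A²[1,2] = (1)(1) + (1)(0) + (-2)(1) = -1
A²[1,3] = (1)(-2) + (1)(0) + (-2)(2) = -6
A²[2,1] = (-1)(1) + (0)(-1) + (0)(-2) = -1
A²[2,2] = (-1)(1) + (0)(0) + (0)(1) = -1
A²[2,3] = (-1)(-2) + (0)(0) + (0)(2) = 2
A²[3,1] = (-2)(1) + (1)(-1) + (2)(-2) = -7
A²[3,2] = (-2)(1) + (1)(0) + (2)(1) = 0
A²[3,3] = (-2)(-2) + (1)(0) + (2)(2) = 8
A² = 
  [  4,  -1,  -6]
  [ -1,  -1,   2]
  [ -7,   0,   8]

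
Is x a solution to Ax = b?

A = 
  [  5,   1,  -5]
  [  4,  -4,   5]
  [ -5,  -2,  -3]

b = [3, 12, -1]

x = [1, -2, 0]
Yes

Ax = [3, 12, -1] = b ✓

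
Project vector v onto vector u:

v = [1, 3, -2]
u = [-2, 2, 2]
v·u = (1)(-2) + (3)(2) + (-2)(2) = 0
u·u = (-2)² + (2)² + (2)² = 12
proj_u(v) = (v·u / u·u) × u = (0/12) × u = (0) × u

proj_u(v) = [0, 0, 0]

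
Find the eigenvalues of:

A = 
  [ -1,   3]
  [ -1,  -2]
tr(A) = -3, det(A) = 5
Characteristic polynomial: λ² - tr(A)λ + det(A) = λ² + 3λ + 5
λ² + 3λ + 5 = 0  ⇒  λ = (-3 ± √((3)² - 4·(5)))/2 = (-3 ± √(-11))/2
  = (-3 + i√11)/2,  (-3 - i√11)/2

λ = (-3 + i√11)/2, (-3 - i√11)/2  (≈ -1.5 + 1.658i, -1.5 - 1.658i)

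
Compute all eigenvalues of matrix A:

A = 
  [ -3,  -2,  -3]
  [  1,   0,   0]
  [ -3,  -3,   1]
λ = -1, (-1 + 3√5)/2, (-1 - 3√5)/2  (≈ -1, 2.854, -3.854)

Characteristic polynomial: det(λI - A) = λ³ + 2λ² - 10λ - 11
Testing integer divisors of the constant term: p(-1) = 0, so (λ + 1) is a factor:
p(λ) = (λ + 1)(λ² + λ - 11)
λ² + λ - 11 = 0  ⇒  λ = (-1 ± √((1)² - 4·(-11)))/2 = (-1 ± √(45))/2
  = (-1 + 3√5)/2,  (-1 - 3√5)/2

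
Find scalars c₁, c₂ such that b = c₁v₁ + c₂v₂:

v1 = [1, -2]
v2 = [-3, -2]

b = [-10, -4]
c1 = -1, c2 = 3

b = -1·v1 + 3·v2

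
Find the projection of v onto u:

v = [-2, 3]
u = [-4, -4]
v·u = (-2)(-4) + (3)(-4) = -4
u·u = (-4)² + (-4)² = 32
proj_u(v) = (v·u / u·u) × u = (-4/32) × u = (-1/8) × u

proj_u(v) = [1/2, 1/2]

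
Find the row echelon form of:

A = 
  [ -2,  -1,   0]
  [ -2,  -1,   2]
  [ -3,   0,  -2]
Row operations:
R2 → R2 - (1)·R1
R3 → R3 - (3/2)·R1
Swap R2 ↔ R3

Resulting echelon form:
REF = 
  [ -2,  -1,   0]
  [  0, 3/2,  -2]
  [  0,   0,   2]

Rank = 3 (number of non-zero pivot rows).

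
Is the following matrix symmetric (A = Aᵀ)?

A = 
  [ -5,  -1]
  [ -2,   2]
No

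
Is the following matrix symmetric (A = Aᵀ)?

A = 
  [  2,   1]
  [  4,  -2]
No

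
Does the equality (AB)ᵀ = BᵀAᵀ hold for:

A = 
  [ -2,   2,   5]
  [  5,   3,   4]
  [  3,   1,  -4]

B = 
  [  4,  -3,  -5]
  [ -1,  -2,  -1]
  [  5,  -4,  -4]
Yes

(AB)ᵀ = 
  [ 15,  37,  -9]
  [-18, -37,   5]
  [-12, -44,   0]

BᵀAᵀ = 
  [ 15,  37,  -9]
  [-18, -37,   5]
  [-12, -44,   0]

Both sides are equal — this is the standard identity (AB)ᵀ = BᵀAᵀ, which holds for all A, B.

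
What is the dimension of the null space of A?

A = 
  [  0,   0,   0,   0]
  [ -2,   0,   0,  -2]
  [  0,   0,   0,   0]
nullity(A) = 3

Row reduce:
Swap R1 ↔ R2
REF = 
  [ -2,   0,   0,  -2]
  [  0,   0,   0,   0]
  [  0,   0,   0,   0]
Pivot columns: 1 → 1 pivot.
rank(A) = 1, so nullity(A) = 4 - 1 = 3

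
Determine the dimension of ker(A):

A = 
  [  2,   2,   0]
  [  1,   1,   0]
nullity(A) = 2

Row reduce:
R2 → R2 - (1/2)·R1
REF = 
  [  2,   2,   0]
  [  0,   0,   0]
Pivot columns: 1 → 1 pivot.
rank(A) = 1, so nullity(A) = 3 - 1 = 2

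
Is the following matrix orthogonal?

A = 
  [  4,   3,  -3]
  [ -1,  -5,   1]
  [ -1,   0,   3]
No

AᵀA = 
  [ 18,  17, -16]
  [ 17,  34, -14]
  [-16, -14,  19]
≠ I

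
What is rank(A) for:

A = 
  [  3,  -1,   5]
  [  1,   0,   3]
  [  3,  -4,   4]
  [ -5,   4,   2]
Row reduce:
R2 → R2 - (1/3)·R1
R3 → R3 - (1)·R1
R4 → R4 + (5/3)·R1
R3 → R3 + (9)·R2
R4 → R4 - (7)·R2
R4 → R4 - (1/11)·R3
REF = 
  [  3,  -1,   5]
  [  0, 1/3, 4/3]
  [  0,   0,  11]
  [  0,   0,   0]
Pivot columns: 1, 2, 3 → 3 pivots.

rank(A) = 3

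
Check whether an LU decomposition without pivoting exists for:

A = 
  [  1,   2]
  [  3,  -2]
Yes.
A[1,1] = 1 ≠ 0, so Gaussian elimination proceeds without a row swap: multiplier ℓ₂₁ = (3)/(1) = 3, and U[2,2] = -2 - (3)(2) = -8.
L = 
  [  1,   0]
  [  3,   1]
U = 
  [  1,   2]
  [  0,  -8]
Check row 2 of LU: [(3)(1), (3)(2) + (-8)] = [3, -2] = row 2 of A ✓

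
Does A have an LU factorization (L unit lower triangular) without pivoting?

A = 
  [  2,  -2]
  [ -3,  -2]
Yes.
A[1,1] = 2 ≠ 0, so Gaussian elimination proceeds without a row swap: multiplier ℓ₂₁ = (-3)/(2) = -3/2, and U[2,2] = -2 - (-3/2)(-2) = -5.
L = 
  [   1,    0]
  [-3/2,    1]
U = 
  [  2,  -2]
  [  0,  -5]
Check row 2 of LU: [(-3/2)(2), (-3/2)(-2) + (-5)] = [-3, -2] = row 2 of A ✓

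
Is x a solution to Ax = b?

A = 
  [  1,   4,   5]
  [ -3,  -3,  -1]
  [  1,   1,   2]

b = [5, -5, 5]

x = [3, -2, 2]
Yes

Ax = [5, -5, 5] = b ✓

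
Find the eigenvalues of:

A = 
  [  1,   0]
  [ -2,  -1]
λ = 1, -1

tr(A) = 0, det(A) = -1
Characteristic polynomial: λ² - tr(A)λ + det(A) = λ² - 1
λ² - 1 = (λ + 1)(λ - 1)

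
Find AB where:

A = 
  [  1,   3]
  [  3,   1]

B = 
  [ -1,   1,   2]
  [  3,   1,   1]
A is 2×2 and B is 2×3, so AB is 2×3. Each entry is (row of A)·(column of B):
AB[1,1] = (1)(-1) + (3)(3) = 8
AB[1,2] = (1)(1) + (3)(1) = 4
AB[1,3] = (1)(2) + (3)(1) = 5
AB[2,1] = (3)(-1) + (1)(3) = 0
AB[2,2] = (3)(1) + (1)(1) = 4
AB[2,3] = (3)(2) + (1)(1) = 7

AB = 
  [  8,   4,   5]
  [  0,   4,   7]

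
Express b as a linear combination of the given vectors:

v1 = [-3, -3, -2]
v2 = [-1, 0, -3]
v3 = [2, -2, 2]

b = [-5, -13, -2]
c1 = 3, c2 = 0, c3 = 2

b = 3·v1 + 0·v2 + 2·v3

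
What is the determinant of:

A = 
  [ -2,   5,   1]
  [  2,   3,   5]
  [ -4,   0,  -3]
Cofactor expansion along row 1:
det(A) = (-2)·((3)(-3) - (5)(0)) - (5)·((2)(-3) - (5)(-4)) + (1)·((2)(0) - (3)(-4))
  = (-2)(-9) - (5)(14) + (1)(12)
  = -40

det(A) = -40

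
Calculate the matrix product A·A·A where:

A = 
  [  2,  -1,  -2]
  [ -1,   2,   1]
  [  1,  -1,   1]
A^3 = 
  [  1,   0, -15]
  [ -5,   6,  15]
  [ 10, -10, -14]

A² = A·A:
A²[1,1] = (2)(2) + (-1)(-1) + (-2)(1) = 3
A²[1,2] = (2)(-1) + (-1)(2) + (-2)(-1) = -2
A²[1,3] = (2)(-2) + (-1)(1) + (-2)(1) = -7
A²[2,1] = (-1)(2) + (2)(-1) + (1)(1) = -3
A²[2,2] = (-1)(-1) + (2)(2) + (1)(-1) = 4
A²[2,3] = (-1)(-2) + (2)(1) + (1)(1) = 5
A²[3,1] = (1)(2) + (-1)(-1) + (1)(1) = 4
A²[3,2] = (1)(-1) + (-1)(2) + (1)(-1) = -4
A²[3,3] = (1)(-2) + (-1)(1) + (1)(1) = -2
A² = 
  [  3,  -2,  -7]
  [ -3,   4,   5]
  [  4,  -4,  -2]

A^3 = A^2·A:
A^3[1,1] = (3)(2) + (-2)(-1) + (-7)(1) = 1
A^3[1,2] = (3)(-1) + (-2)(2) + (-7)(-1) = 0
A^3[1,3] = (3)(-2) + (-2)(1) + (-7)(1) = -15
A^3[2,1] = (-3)(2) + (4)(-1) + (5)(1) = -5
A^3[2,2] = (-3)(-1) + (4)(2) + (5)(-1) = 6
A^3[2,3] = (-3)(-2) + (4)(1) + (5)(1) = 15
A^3[3,1] = (4)(2) + (-4)(-1) + (-2)(1) = 10
A^3[3,2] = (4)(-1) + (-4)(2) + (-2)(-1) = -10
A^3[3,3] = (4)(-2) + (-4)(1) + (-2)(1) = -14
A^3 = 
  [  1,   0, -15]
  [ -5,   6,  15]
  [ 10, -10, -14]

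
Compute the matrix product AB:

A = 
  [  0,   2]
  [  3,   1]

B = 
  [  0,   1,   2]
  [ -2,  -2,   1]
AB = 
  [ -4,  -4,   2]
  [ -2,   1,   7]

A is 2×2 and B is 2×3, so AB is 2×3. Each entry is (row of A)·(column of B):
AB[1,1] = (0)(0) + (2)(-2) = -4
AB[1,2] = (0)(1) + (2)(-2) = -4
AB[1,3] = (0)(2) + (2)(1) = 2
AB[2,1] = (3)(0) + (1)(-2) = -2
AB[2,2] = (3)(1) + (1)(-2) = 1
AB[2,3] = (3)(2) + (1)(1) = 7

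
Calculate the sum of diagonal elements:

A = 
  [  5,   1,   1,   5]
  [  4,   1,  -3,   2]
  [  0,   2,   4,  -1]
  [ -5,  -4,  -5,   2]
12

tr(A) = 5 + 1 + 4 + 2 = 12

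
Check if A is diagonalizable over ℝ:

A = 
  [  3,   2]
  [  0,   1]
Yes

tr(A) = 4, det(A) = 3
Characteristic polynomial: λ² - tr(A)λ + det(A) = λ² - 4λ + 3
λ² - 4λ + 3 = (λ - 1)(λ - 3)
Eigenvalues: 3, 1
λ=1: alg. mult. = 1, geom. mult. = 2 - rank(A - (1)I) = 2 - 1 = 1
λ=3: alg. mult. = 1, geom. mult. = 2 - rank(A - (3)I) = 2 - 1 = 1
Sum of geometric multiplicities equals n, so A has n independent eigenvectors.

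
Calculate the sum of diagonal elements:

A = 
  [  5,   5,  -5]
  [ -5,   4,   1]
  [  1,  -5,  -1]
8

tr(A) = 5 + 4 + -1 = 8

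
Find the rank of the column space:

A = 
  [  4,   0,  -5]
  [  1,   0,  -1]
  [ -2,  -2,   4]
Row reduce:
R2 → R2 - (1/4)·R1
R3 → R3 + (1/2)·R1
Swap R2 ↔ R3
REF = 
  [  4,   0,  -5]
  [  0,  -2, 3/2]
  [  0,   0, 1/4]
Pivot columns: 1, 2, 3 → 3 pivots.
dim(Col(A)) = number of pivot columns = 3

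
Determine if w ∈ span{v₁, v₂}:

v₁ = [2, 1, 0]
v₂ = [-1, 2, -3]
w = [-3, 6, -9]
Yes

Form the augmented matrix and row-reduce:
[v₁|v₂|w] = 
  [  2,  -1,  -3]
  [  1,   2,   6]
  [  0,  -3,  -9]
R2 → R2 - (1/2)·R1
R3 → R3 + (6/5)·R2
REF = 
  [   2,   -1,   -3]
  [   0,  5/2, 15/2]
  [   0,    0,    0]

No row of the form [0 0 | nonzero], so the system is consistent. Back-substitution gives c₁ = 0, c₂ = 3: w = (0)·v₁ + (3)·v₂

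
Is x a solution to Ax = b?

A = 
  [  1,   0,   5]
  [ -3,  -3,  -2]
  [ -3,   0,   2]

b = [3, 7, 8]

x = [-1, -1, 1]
No

Ax = [4, 4, 5] ≠ b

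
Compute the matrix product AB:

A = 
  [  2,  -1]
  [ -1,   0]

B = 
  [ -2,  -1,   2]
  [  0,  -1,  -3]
AB = 
  [ -4,  -1,   7]
  [  2,   1,  -2]

A is 2×2 and B is 2×3, so AB is 2×3. Each entry is (row of A)·(column of B):
AB[1,1] = (2)(-2) + (-1)(0) = -4
AB[1,2] = (2)(-1) + (-1)(-1) = -1
AB[1,3] = (2)(2) + (-1)(-3) = 7
AB[2,1] = (-1)(-2) + (0)(0) = 2
AB[2,2] = (-1)(-1) + (0)(-1) = 1
AB[2,3] = (-1)(2) + (0)(-3) = -2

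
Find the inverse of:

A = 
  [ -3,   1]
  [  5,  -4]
det(A) = (-3)(-4) - (1)(5) = 7
For a 2×2 matrix, A⁻¹ = (1/det(A)) · [[d, -b], [-c, a]]
    = (1/7) · [[-4, -1], [-5, -3]]

A⁻¹ = 
  [-4/7, -1/7]
  [-5/7, -3/7]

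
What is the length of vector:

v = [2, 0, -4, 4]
6

||v||₂ = √((2)² + (0)² + (-4)² + (4)²) = √36 = 6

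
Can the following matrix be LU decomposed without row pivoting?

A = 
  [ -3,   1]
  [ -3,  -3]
Yes.
A[1,1] = -3 ≠ 0, so Gaussian elimination proceeds without a row swap: multiplier ℓ₂₁ = (-3)/(-3) = 1, and U[2,2] = -3 - (1)(1) = -4.
L = 
  [  1,   0]
  [  1,   1]
U = 
  [ -3,   1]
  [  0,  -4]
Check row 2 of LU: [(1)(-3), (1)(1) + (-4)] = [-3, -3] = row 2 of A ✓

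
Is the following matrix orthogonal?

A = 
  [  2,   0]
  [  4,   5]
No

AᵀA = 
  [ 20,  20]
  [ 20,  25]
≠ I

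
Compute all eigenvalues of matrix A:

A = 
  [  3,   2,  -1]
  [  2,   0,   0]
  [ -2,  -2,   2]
λ = 1, 2 + 2√2, 2 - 2√2  (≈ 1, 4.828, -0.8284)

Characteristic polynomial: det(λI - A) = λ³ - 5λ² + 4
Testing integer divisors of the constant term: p(1) = 0, so (λ - 1) is a factor:
p(λ) = (λ - 1)(λ² - 4λ - 4)
λ² - 4λ - 4 = 0  ⇒  λ = (4 ± √((-4)² - 4·(-4)))/2 = (4 ± √(32))/2
  = 2 + 2√2,  2 - 2√2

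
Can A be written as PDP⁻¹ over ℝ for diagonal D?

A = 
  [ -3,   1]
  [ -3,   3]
Yes

tr(A) = 0, det(A) = -6
Characteristic polynomial: λ² - tr(A)λ + det(A) = λ² - 6
λ² - 6 = 0  ⇒  λ = (0 ± √((0)² - 4·(-6)))/2 = (0 ± √(24))/2
  = √6,  -√6
Eigenvalues: √6, -√6  (≈ 2.449, -2.449)
The two irrational eigenvalues are distinct (simple), so each has alg. mult. = geom. mult. = 1.
Sum of geometric multiplicities equals n, so A has n independent eigenvectors.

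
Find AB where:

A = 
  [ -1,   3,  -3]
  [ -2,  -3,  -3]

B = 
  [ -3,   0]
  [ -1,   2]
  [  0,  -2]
A is 2×3 and B is 3×2, so AB is 2×2. Each entry is (row of A)·(column of B):
AB[1,1] = (-1)(-3) + (3)(-1) + (-3)(0) = 0
AB[1,2] = (-1)(0) + (3)(2) + (-3)(-2) = 12
AB[2,1] = (-2)(-3) + (-3)(-1) + (-3)(0) = 9
AB[2,2] = (-2)(0) + (-3)(2) + (-3)(-2) = 0

AB = 
  [  0,  12]
  [  9,   0]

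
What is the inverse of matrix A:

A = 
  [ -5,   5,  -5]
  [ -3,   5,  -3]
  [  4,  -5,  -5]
det(A) = (-5)·((5)(-5) - (-3)(-5)) - (5)·((-3)(-5) - (-3)(4)) + (-5)·((-3)(-5) - (5)(4))
  = (-5)(-40) - (5)(27) + (-5)(-5)
  = 90
det(A) = 90 ≠ 0, so A is invertible.

Cofactors Cᵢⱼ = (-1)ⁱ⁺ʲ·Mᵢⱼ:
C = 
  [-40, -27,  -5]
  [ 50,  45,  -5]
  [ 10,   0, -10]

adj(A) = Cᵀ:
adj(A) = 
  [-40,  50,  10]
  [-27,  45,   0]
  [ -5,  -5, -10]

A⁻¹ = (1/90) · adj(A):
A⁻¹ = 
  [ -4/9,   5/9,   1/9]
  [-3/10,   1/2,     0]
  [-1/18, -1/18,  -1/9]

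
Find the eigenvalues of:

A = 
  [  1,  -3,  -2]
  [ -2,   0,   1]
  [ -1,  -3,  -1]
λ = 0, √6, -√6  (≈ 0, 2.449, -2.449)

Characteristic polynomial: det(λI - A) = λ³ - 6λ
The constant term is 0, so λ = 0 is a root: p(λ) = λ(λ² - 6)
λ² - 6 = 0  ⇒  λ = (0 ± √((0)² - 4·(-6)))/2 = (0 ± √(24))/2
  = √6,  -√6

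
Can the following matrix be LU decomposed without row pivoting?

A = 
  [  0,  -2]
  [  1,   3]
No.
A[1,1] = 0 but A[2,1] = 1 ≠ 0. Any LU with L unit lower triangular has (LU)[1,1] = U[1,1] and (LU)[2,1] = L[2,1]·U[1,1]; matching A forces U[1,1] = 0, which then forces (LU)[2,1] = 0 ≠ 1. A row swap (pivoting) is required.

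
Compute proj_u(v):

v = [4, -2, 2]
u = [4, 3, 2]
proj_u(v) = [56/29, 42/29, 28/29]

v·u = (4)(4) + (-2)(3) + (2)(2) = 14
u·u = (4)² + (3)² + (2)² = 29
proj_u(v) = (v·u / u·u) × u = (14/29) × u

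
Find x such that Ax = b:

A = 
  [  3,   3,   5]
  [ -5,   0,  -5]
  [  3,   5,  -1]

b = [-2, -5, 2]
x = [2, -1, -1]

Row reduce the augmented matrix [A|b]:
R2 → R2 + (5/3)·R1
R3 → R3 - (1)·R1
R3 → R3 - (2/5)·R2
REF = 
  [    3,     3,     5,    -2]
  [    0,     5,  10/3, -25/3]
  [    0,     0, -22/3,  22/3]

Back-substitution:
x₃ = (22/3) / (-22/3) = -1
x₂ = (-25/3 - (10/3)(-1)) / 5 = -1
x₁ = (-2 - (3)(-1) - (5)(-1)) / 3 = 2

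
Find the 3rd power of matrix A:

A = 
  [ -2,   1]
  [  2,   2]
A² = A·A:
A²[1,1] = (-2)(-2) + (1)(2) = 6
A²[1,2] = (-2)(1) + (1)(2) = 0
A²[2,1] = (2)(-2) + (2)(2) = 0
A²[2,2] = (2)(1) + (2)(2) = 6
A² = 
  [  6,   0]
  [  0,   6]

A^3 = A^2·A:
A^3[1,1] = (6)(-2) + (0)(2) = -12
A^3[1,2] = (6)(1) + (0)(2) = 6
A^3[2,1] = (0)(-2) + (6)(2) = 12
A^3[2,2] = (0)(1) + (6)(2) = 12
A^3 = 
  [-12,   6]
  [ 12,  12]

Therefore
A^3 = 
  [-12,   6]
  [ 12,  12]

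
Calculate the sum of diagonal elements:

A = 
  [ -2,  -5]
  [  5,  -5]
-7

tr(A) = -2 + -5 = -7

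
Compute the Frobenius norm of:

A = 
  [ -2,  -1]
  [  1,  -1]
||A||_F = 2.646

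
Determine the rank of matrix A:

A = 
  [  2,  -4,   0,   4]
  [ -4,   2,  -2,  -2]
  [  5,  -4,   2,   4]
rank(A) = 2

Row reduce:
R2 → R2 + (2)·R1
R3 → R3 - (5/2)·R1
R3 → R3 + (1)·R2
REF = 
  [  2,  -4,   0,   4]
  [  0,  -6,  -2,   6]
  [  0,   0,   0,   0]
Pivot columns: 1, 2 → 2 pivots.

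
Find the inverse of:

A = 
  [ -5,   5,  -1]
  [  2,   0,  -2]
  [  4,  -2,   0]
det(A) = (-5)·((0)(0) - (-2)(-2)) - (5)·((2)(0) - (-2)(4)) + (-1)·((2)(-2) - (0)(4))
  = (-5)(-4) - (5)(8) + (-1)(-4)
  = -16
det(A) = -16 ≠ 0, so A is invertible.

Cofactors Cᵢⱼ = (-1)ⁱ⁺ʲ·Mᵢⱼ:
C = 
  [ -4,  -8,  -4]
  [  2,   4,  10]
  [-10, -12, -10]

adj(A) = Cᵀ:
adj(A) = 
  [ -4,   2, -10]
  [ -8,   4, -12]
  [ -4,  10, -10]

A⁻¹ = (-1/16) · adj(A):
A⁻¹ = 
  [ 1/4, -1/8,  5/8]
  [ 1/2, -1/4,  3/4]
  [ 1/4, -5/8,  5/8]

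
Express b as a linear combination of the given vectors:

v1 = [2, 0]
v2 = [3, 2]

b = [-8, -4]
c1 = -1, c2 = -2

b = -1·v1 + -2·v2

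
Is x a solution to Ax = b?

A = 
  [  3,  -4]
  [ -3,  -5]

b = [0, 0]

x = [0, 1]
No

Ax = [-4, -5] ≠ b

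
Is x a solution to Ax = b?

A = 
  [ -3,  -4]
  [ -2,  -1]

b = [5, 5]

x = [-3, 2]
No

Ax = [1, 4] ≠ b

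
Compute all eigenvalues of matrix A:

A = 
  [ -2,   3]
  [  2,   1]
λ = (-1 + √33)/2, (-1 - √33)/2  (≈ 2.372, -3.372)

tr(A) = -1, det(A) = -8
Characteristic polynomial: λ² - tr(A)λ + det(A) = λ² + λ - 8
λ² + λ - 8 = 0  ⇒  λ = (-1 ± √((1)² - 4·(-8)))/2 = (-1 ± √(33))/2
  = (-1 + √33)/2,  (-1 - √33)/2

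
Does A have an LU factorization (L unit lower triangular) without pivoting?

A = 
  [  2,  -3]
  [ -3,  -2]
Yes.
A[1,1] = 2 ≠ 0, so Gaussian elimination proceeds without a row swap: multiplier ℓ₂₁ = (-3)/(2) = -3/2, and U[2,2] = -2 - (-3/2)(-3) = -13/2.
L = 
  [   1,    0]
  [-3/2,    1]
U = 
  [    2,    -3]
  [    0, -13/2]
Check row 2 of LU: [(-3/2)(2), (-3/2)(-3) + (-13/2)] = [-3, -2] = row 2 of A ✓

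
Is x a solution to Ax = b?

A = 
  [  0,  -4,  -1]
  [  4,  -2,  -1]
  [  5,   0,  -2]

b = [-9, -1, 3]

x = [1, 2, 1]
Yes

Ax = [-9, -1, 3] = b ✓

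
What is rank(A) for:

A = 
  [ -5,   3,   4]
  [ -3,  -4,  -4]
rank(A) = 2

Row reduce:
R2 → R2 - (3/5)·R1
REF = 
  [   -5,     3,     4]
  [    0, -29/5, -32/5]
Pivot columns: 1, 2 → 2 pivots.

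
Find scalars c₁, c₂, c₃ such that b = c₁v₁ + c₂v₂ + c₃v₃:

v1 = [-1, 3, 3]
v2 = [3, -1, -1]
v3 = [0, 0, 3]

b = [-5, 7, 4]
c1 = 2, c2 = -1, c3 = -1

b = 2·v1 + -1·v2 + -1·v3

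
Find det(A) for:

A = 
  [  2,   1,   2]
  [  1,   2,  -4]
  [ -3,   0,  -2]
Cofactor expansion along row 1:
det(A) = (2)·((2)(-2) - (-4)(0)) - (1)·((1)(-2) - (-4)(-3)) + (2)·((1)(0) - (2)(-3))
  = (2)(-4) - (1)(-14) + (2)(6)
  = 18

det(A) = 18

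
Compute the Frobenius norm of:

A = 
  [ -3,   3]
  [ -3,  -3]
||A||_F = 6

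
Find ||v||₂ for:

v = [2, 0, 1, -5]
5.477

||v||₂ = √((2)² + (0)² + (1)² + (-5)²) = √30 = 5.477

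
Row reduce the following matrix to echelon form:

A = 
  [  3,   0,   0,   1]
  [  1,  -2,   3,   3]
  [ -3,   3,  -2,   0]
Row operations:
R2 → R2 - (1/3)·R1
R3 → R3 + (1)·R1
R3 → R3 + (3/2)·R2

Resulting echelon form:
REF = 
  [  3,   0,   0,   1]
  [  0,  -2,   3, 8/3]
  [  0,   0, 5/2,   5]

Rank = 3 (number of non-zero pivot rows).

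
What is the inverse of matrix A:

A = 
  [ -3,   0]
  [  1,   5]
det(A) = (-3)(5) - (0)(1) = -15
For a 2×2 matrix, A⁻¹ = (1/det(A)) · [[d, -b], [-c, a]]
    = (-1/15) · [[5, 0], [-1, -3]]

A⁻¹ = 
  [-1/3,    0]
  [1/15,  1/5]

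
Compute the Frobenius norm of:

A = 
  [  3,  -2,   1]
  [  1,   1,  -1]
||A||_F = 4.123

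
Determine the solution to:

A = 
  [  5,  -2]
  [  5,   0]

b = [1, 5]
x = [1, 2]

Row reduce the augmented matrix [A|b]:
R2 → R2 - (1)·R1
REF = 
  [  5,  -2,   1]
  [  0,   2,   4]

Back-substitution:
x₂ = 4 / 2 = 2
x₁ = (1 - (-2)(2)) / 5 = 1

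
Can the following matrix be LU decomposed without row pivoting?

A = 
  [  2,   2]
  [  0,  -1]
Yes.
A[1,1] = 2 ≠ 0, so Gaussian elimination proceeds without a row swap: multiplier ℓ₂₁ = (0)/(2) = 0, and U[2,2] = -1 - (0)(2) = -1.
L = 
  [  1,   0]
  [  0,   1]
U = 
  [  2,   2]
  [  0,  -1]
Check row 2 of LU: [(0)(2), (0)(2) + (-1)] = [0, -1] = row 2 of A ✓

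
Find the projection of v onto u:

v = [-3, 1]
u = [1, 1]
v·u = (-3)(1) + (1)(1) = -2
u·u = (1)² + (1)² = 2
proj_u(v) = (v·u / u·u) × u = (-2/2) × u = (-1) × u

proj_u(v) = [-1, -1]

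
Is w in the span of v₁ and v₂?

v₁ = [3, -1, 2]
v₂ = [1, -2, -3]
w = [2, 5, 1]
No

Form the augmented matrix and row-reduce:
[v₁|v₂|w] = 
  [  3,   1,   2]
  [ -1,  -2,   5]
  [  2,  -3,   1]
R2 → R2 + (1/3)·R1
R3 → R3 - (2/3)·R1
R3 → R3 - (11/5)·R2
REF = 
  [    3,     1,     2]
  [    0,  -5/3,  17/3]
  [    0,     0, -64/5]

Row 3 reads [0 0 | -64/5], i.e. 0 = -64/5, so the system is inconsistent and w ∉ span{v₁, v₂}.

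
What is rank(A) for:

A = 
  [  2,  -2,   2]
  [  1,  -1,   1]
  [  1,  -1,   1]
rank(A) = 1

Row reduce:
R2 → R2 - (1/2)·R1
R3 → R3 - (1/2)·R1
REF = 
  [  2,  -2,   2]
  [  0,   0,   0]
  [  0,   0,   0]
Pivot columns: 1 → 1 pivot.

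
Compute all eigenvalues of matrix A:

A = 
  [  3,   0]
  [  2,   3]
λ = 3, 3

tr(A) = 6, det(A) = 9
Characteristic polynomial: λ² - tr(A)λ + det(A) = λ² - 6λ + 9
λ² - 6λ + 9 = (λ - 3)²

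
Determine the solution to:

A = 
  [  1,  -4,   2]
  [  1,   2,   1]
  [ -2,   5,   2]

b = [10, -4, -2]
Row reduce the augmented matrix [A|b]:
R2 → R2 - (1)·R1
R3 → R3 + (2)·R1
R3 → R3 + (1/2)·R2
REF = 
  [   1,   -4,    2,   10]
  [   0,    6,   -1,  -14]
  [   0,    0, 11/2,   11]

Back-substitution:
x₃ = 11 / (11/2) = 2
x₂ = (-14 - (-1)(2)) / 6 = -2
x₁ = (10 - (-4)(-2) - (2)(2)) / 1 = -2

x = [-2, -2, 2]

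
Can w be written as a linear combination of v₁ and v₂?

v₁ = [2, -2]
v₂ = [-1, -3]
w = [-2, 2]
Yes

Form the augmented matrix and row-reduce:
[v₁|v₂|w] = 
  [  2,  -1,  -2]
  [ -2,  -3,   2]
R2 → R2 + (1)·R1
REF = 
  [  2,  -1,  -2]
  [  0,  -4,   0]

No row of the form [0 0 | nonzero], so the system is consistent. Back-substitution gives c₁ = -1, c₂ = 0: w = (-1)·v₁ + (0)·v₂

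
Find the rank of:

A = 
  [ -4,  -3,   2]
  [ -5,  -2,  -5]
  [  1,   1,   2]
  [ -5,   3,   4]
Row reduce:
R2 → R2 - (5/4)·R1
R3 → R3 + (1/4)·R1
R4 → R4 - (5/4)·R1
R3 → R3 - (1/7)·R2
R4 → R4 - (27/7)·R2
R4 → R4 - (213/25)·R3
REF = 
  [   -4,    -3,     2]
  [    0,   7/4, -15/2]
  [    0,     0,  25/7]
  [    0,     0,     0]
Pivot columns: 1, 2, 3 → 3 pivots.

rank(A) = 3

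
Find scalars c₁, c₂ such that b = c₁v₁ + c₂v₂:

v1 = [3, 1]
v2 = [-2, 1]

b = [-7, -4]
c1 = -3, c2 = -1

b = -3·v1 + -1·v2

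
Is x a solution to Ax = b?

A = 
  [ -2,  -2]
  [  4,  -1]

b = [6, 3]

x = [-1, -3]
No

Ax = [8, -1] ≠ b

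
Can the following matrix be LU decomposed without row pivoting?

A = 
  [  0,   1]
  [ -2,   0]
No.
A[1,1] = 0 but A[2,1] = -2 ≠ 0. Any LU with L unit lower triangular has (LU)[1,1] = U[1,1] and (LU)[2,1] = L[2,1]·U[1,1]; matching A forces U[1,1] = 0, which then forces (LU)[2,1] = 0 ≠ -2. A row swap (pivoting) is required.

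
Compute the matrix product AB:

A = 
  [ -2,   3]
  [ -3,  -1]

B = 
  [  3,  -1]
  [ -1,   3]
AB = 
  [ -9,  11]
  [ -8,   0]

A is 2×2 and B is 2×2, so AB is 2×2. Each entry is (row of A)·(column of B):
AB[1,1] = (-2)(3) + (3)(-1) = -9
AB[1,2] = (-2)(-1) + (3)(3) = 11
AB[2,1] = (-3)(3) + (-1)(-1) = -8
AB[2,2] = (-3)(-1) + (-1)(3) = 0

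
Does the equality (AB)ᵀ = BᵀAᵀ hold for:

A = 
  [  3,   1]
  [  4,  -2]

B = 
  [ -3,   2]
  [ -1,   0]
Yes

(AB)ᵀ = 
  [-10, -10]
  [  6,   8]

BᵀAᵀ = 
  [-10, -10]
  [  6,   8]

Both sides are equal — this is the standard identity (AB)ᵀ = BᵀAᵀ, which holds for all A, B.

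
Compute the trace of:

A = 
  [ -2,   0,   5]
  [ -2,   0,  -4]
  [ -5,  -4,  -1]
-3

tr(A) = -2 + 0 + -1 = -3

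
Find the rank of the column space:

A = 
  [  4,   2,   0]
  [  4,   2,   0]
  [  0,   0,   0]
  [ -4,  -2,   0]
Row reduce:
R2 → R2 - (1)·R1
R4 → R4 + (1)·R1
REF = 
  [  4,   2,   0]
  [  0,   0,   0]
  [  0,   0,   0]
  [  0,   0,   0]
Pivot columns: 1 → 1 pivot.
dim(Col(A)) = number of pivot columns = 1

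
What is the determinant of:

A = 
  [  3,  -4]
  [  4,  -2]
For a 2×2 matrix, det = ad - bc = (3)(-2) - (-4)(4) = 10

det(A) = 10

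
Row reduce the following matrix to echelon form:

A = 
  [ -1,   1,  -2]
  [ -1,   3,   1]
Row operations:
R2 → R2 - (1)·R1

Resulting echelon form:
REF = 
  [ -1,   1,  -2]
  [  0,   2,   3]

Rank = 2 (number of non-zero pivot rows).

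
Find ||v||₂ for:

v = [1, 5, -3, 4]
7.141

||v||₂ = √((1)² + (5)² + (-3)² + (4)²) = √51 = 7.141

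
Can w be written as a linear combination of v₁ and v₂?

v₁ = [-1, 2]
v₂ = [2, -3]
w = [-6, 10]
Yes

Form the augmented matrix and row-reduce:
[v₁|v₂|w] = 
  [ -1,   2,  -6]
  [  2,  -3,  10]
R2 → R2 + (2)·R1
REF = 
  [ -1,   2,  -6]
  [  0,   1,  -2]

No row of the form [0 0 | nonzero], so the system is consistent. Back-substitution gives c₁ = 2, c₂ = -2: w = (2)·v₁ + (-2)·v₂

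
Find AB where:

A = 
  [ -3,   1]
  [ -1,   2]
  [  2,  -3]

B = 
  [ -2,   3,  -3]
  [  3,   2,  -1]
AB = 
  [  9,  -7,   8]
  [  8,   1,   1]
  [-13,   0,  -3]

A is 3×2 and B is 2×3, so AB is 3×3. Each entry is (row of A)·(column of B):
AB[1,1] = (-3)(-2) + (1)(3) = 9
AB[1,2] = (-3)(3) + (1)(2) = -7
AB[1,3] = (-3)(-3) + (1)(-1) = 8
AB[2,1] = (-1)(-2) + (2)(3) = 8
AB[2,2] = (-1)(3) + (2)(2) = 1
AB[2,3] = (-1)(-3) + (2)(-1) = 1
AB[3,1] = (2)(-2) + (-3)(3) = -13
AB[3,2] = (2)(3) + (-3)(2) = 0
AB[3,3] = (2)(-3) + (-3)(-1) = -3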